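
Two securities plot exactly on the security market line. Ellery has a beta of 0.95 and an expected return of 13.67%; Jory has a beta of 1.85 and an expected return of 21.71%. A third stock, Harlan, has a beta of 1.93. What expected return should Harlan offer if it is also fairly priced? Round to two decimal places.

MRP (SML slope) = (21.71% − 13.67%) / (1.85 − 0.95) = 8.04% / 0.90 = 8.9333%
R_f (intercept) = 13.67% − 0.95 × 8.9333% = 5.1834%
E(R_Harlan) = R_f + β × MRP = 5.1834% + 1.93 × 8.9333% = 22.42%

22.42%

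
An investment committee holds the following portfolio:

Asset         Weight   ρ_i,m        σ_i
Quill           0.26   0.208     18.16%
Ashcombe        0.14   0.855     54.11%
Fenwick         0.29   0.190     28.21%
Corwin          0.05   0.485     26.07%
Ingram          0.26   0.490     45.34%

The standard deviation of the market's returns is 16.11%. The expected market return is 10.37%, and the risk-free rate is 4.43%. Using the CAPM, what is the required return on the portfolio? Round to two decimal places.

β_Quill = 0.208 × 18.16% / 16.11% = 0.2345
β_Ashcombe = 0.855 × 54.11% / 16.11% = 2.8718
β_Fenwick = 0.190 × 28.21% / 16.11% = 0.3327
β_Corwin = 0.485 × 26.07% / 16.11% = 0.7849
β_Ingram = 0.490 × 45.34% / 16.11% = 1.3791
β_P = Σ w_i β_i = 0.26×0.2345 + 0.14×2.8718 + 0.29×0.3327 + 0.05×0.7849 + 0.26×1.3791 = 0.9573
MRP = 10.37% − 4.43% = 5.94%
E(R_P) = R_f + β_P × MRP = 4.43% + 0.9573 × 5.94% = 10.12%

10.12%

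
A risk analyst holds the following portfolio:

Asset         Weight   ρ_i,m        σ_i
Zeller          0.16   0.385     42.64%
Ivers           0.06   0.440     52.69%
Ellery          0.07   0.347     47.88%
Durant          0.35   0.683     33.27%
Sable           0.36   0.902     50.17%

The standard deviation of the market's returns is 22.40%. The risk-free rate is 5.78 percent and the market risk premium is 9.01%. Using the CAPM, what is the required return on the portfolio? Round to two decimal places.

β_Zeller = 0.385 × 42.64% / 22.40% = 0.7329
β_Ivers = 0.440 × 52.69% / 22.40% = 1.0350
β_Ellery = 0.347 × 47.88% / 22.40% = 0.7417
β_Durant = 0.683 × 33.27% / 22.40% = 1.0144
β_Sable = 0.902 × 50.17% / 22.40% = 2.0202
β_P = Σ w_i β_i = 0.16×0.7329 + 0.06×1.0350 + 0.07×0.7417 + 0.35×1.0144 + 0.36×2.0202 = 1.3136
E(R_P) = R_f + β_P × MRP = 5.78% + 1.3136 × 9.01% = 17.62%

17.62%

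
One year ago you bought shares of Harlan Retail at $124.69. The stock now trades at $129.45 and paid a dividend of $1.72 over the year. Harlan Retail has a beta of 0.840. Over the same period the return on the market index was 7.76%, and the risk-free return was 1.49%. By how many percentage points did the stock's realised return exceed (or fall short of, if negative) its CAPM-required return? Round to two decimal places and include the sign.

-1.56%

Realised HPR = (P1 + D1 − P0) / P0 = (129.45 + 1.72 − 124.69) / 124.69 = 6.48 / 124.69 = 5.1969%
MRP = 7.76% − 1.49% = 6.27%
CAPM required = R_f + β·MRP = 1.49% + 0.840 × 6.27% = 6.75680%
α = realised − required = 5.1969% − 6.75680% = -1.56%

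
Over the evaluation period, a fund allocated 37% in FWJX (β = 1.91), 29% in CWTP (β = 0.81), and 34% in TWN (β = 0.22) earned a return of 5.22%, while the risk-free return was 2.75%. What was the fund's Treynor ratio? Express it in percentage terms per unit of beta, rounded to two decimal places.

2.43%

β_P = 0.37×1.91 + 0.29×0.81 + 0.34×0.22 = 1.0164
Treynor = (R_P − R_f) / β_P = (5.22% − 2.75%) / 1.0164 = 2.47% / 1.0164 = 2.43%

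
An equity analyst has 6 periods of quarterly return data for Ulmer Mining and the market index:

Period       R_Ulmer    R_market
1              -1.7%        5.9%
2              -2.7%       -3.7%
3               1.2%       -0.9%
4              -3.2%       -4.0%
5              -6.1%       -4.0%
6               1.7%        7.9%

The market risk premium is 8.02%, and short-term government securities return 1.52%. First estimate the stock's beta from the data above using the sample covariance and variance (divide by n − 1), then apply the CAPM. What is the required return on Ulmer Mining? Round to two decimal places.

4.41%

Mean R_i = (-1.7 − 2.7 + 1.2 − 3.2 − 6.1 + 1.7) / 6 = -1.8000%
Mean R_m = (5.9 − 3.7 − 0.9 − 4.0 − 4.0 + 7.9) / 6 = 0.2000%
Σ(R_i − R̄_i)(R_m − R̄_m) = 51.6700  ⇒  Cov = 51.6700 / 5 = 10.3340
Σ(R_m − R̄_m)² = 143.4800  ⇒  Var(R_m) = 143.4800 / 5 = 28.6960
β = Cov / Var(R_m) = 10.3340 / 28.6960 = 0.3601
E(R) = R_f + β × MRP = 1.52% + 0.3601 × 8.02% = 4.41%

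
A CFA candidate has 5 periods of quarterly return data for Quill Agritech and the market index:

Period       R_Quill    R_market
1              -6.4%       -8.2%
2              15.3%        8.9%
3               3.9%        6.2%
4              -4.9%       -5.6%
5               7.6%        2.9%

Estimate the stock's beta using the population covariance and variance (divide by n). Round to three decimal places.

Mean R_i = (-6.4 + 15.3 + 3.9 − 4.9 + 7.6) / 5 = 3.1000%
Mean R_m = (-8.2 + 8.9 + 6.2 − 5.6 + 2.9) / 5 = 0.8400%
Σ(R_i − R̄_i)(R_m − R̄_m) = 249.2900  ⇒  Cov = 249.2900 / 5 = 49.8580
Σ(R_m − R̄_m)² = 221.1320  ⇒  Var(R_m) = 221.1320 / 5 = 44.2264
β = Cov / Var(R_m) = 49.8580 / 44.2264 = 1.1273

1.127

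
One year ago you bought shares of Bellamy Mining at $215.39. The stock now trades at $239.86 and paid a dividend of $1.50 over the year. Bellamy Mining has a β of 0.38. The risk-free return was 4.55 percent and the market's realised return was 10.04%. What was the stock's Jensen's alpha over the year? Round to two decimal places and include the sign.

+5.42%

Realised HPR = (P1 + D1 − P0) / P0 = (239.86 + 1.50 − 215.39) / 215.39 = 25.97 / 215.39 = 12.0572%
MRP = 10.04% − 4.55% = 5.49%
CAPM required = R_f + β·MRP = 4.55% + 0.38 × 5.49% = 6.6362%
α = realised − required = 12.0572% − 6.6362% = +5.42%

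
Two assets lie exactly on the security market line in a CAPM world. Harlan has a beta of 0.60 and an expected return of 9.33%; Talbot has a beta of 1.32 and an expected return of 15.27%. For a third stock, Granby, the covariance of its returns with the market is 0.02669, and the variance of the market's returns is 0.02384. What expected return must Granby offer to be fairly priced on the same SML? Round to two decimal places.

13.62%

MRP = (15.27% − 9.33%) / (1.32 − 0.60) = 8.2500%
R_f = 9.33% − 0.60 × 8.2500% = 4.3800%
β_Granby = Cov / Var(R_m) = 0.02669 / 0.02384 = 1.1195
E(R_Granby) = R_f + β × MRP = 4.3800% + 1.1195 × 8.2500% = 13.62%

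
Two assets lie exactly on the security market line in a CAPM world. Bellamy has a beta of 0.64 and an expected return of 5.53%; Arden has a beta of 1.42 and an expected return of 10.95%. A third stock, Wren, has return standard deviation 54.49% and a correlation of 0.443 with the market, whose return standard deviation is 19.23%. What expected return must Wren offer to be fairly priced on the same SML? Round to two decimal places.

9.81%

MRP = (10.95% − 5.53%) / (1.42 − 0.64) = 6.9487%
R_f = 5.53% − 0.64 × 6.9487% = 1.0828%
β_Wren = ρ·σ_i/σ_m = 0.443 × 54.49 / 19.23 = 1.2553
E(R_Wren) = R_f + β × MRP = 1.0828% + 1.2553 × 6.9487% = 9.81%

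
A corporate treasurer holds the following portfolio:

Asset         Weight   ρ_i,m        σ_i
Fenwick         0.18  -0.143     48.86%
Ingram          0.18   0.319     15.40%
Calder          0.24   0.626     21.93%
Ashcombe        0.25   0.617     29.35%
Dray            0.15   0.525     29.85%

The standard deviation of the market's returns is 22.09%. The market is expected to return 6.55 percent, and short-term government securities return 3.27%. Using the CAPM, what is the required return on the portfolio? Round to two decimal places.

4.73%

β_Fenwick = -0.143 × 48.86% / 22.09% = -0.3163
β_Ingram = 0.319 × 15.40% / 22.09% = 0.2224
β_Calder = 0.626 × 21.93% / 22.09% = 0.6215
β_Ashcombe = 0.617 × 29.35% / 22.09% = 0.8198
β_Dray = 0.525 × 29.85% / 22.09% = 0.7094
β_P = Σ w_i β_i = 0.18×-0.3163 + 0.18×0.2224 + 0.24×0.6215 + 0.25×0.8198 + 0.15×0.7094 = 0.4436
MRP = 6.55% − 3.27% = 3.28%
E(R_P) = R_f + β_P × MRP = 3.27% + 0.4436 × 3.28% = 4.73%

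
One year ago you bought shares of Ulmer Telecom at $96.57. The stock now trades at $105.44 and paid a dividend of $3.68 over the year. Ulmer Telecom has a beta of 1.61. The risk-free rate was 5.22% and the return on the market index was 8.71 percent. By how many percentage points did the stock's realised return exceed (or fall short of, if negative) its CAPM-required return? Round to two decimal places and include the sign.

Realised HPR = (P1 + D1 − P0) / P0 = (105.44 + 3.68 − 96.57) / 96.57 = 12.55 / 96.57 = 12.9958%
MRP = 8.71% − 5.22% = 3.49%
CAPM required = R_f + β·MRP = 5.22% + 1.61 × 3.49% = 10.8389%
α = realised − required = 12.9958% − 10.8389% = +2.16%

+2.16%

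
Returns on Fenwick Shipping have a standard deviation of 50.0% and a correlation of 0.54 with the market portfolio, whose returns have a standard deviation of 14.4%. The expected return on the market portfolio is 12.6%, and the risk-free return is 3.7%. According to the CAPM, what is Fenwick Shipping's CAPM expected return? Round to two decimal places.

20.39%

β = ρ × σ_i / σ_m = 0.54 × 50.0% / 14.4% = 1.8750
MRP = 12.6% − 3.7% = 8.90%
E(R) = 3.7% + 1.8750 × 8.9% = 20.39%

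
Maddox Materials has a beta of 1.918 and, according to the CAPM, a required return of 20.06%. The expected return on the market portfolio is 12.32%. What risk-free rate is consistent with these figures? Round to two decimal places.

E(R) = R_f + β(E(R_m) − R_f) = R_f(1 − β) + β·E(R_m)
20.06% = R_f × (1 − 1.918) + 1.918 × 12.32%
20.06% = R_f × -0.918 + 23.62976%
R_f = (20.06% − 23.62976%) / -0.918 = 3.89%

3.89%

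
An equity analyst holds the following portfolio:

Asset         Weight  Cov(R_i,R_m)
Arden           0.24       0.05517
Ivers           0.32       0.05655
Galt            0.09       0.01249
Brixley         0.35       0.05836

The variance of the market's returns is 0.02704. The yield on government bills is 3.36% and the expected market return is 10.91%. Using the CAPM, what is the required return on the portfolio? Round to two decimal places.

18.13%

β_Arden = 0.05517 / 0.02704 = 2.0403
β_Ivers = 0.05655 / 0.02704 = 2.0913
β_Galt = 0.01249 / 0.02704 = 0.4619
β_Brixley = 0.05836 / 0.02704 = 2.1583
β_P = Σ w_i β_i = 0.24×2.0403 + 0.32×2.0913 + 0.09×0.4619 + 0.35×2.1583 = 1.9559
MRP = 10.91% − 3.36% = 7.55%
E(R_P) = R_f + β_P × MRP = 3.36% + 1.9559 × 7.55% = 18.13%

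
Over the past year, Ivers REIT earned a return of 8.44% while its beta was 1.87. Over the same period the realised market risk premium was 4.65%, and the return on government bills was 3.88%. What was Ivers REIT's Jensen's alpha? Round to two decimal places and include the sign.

-4.14%

CAPM benchmark = R_f + β(R_m − R_f) = 3.88% + 1.87 × 4.65% = 12.5755%
α = actual − benchmark = 8.44% − 12.5755% = -4.14%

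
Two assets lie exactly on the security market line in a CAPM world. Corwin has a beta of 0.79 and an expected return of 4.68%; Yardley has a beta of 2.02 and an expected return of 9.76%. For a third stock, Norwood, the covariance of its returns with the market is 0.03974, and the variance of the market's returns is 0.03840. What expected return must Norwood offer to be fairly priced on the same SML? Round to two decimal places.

MRP = (9.76% − 4.68%) / (2.02 − 0.79) = 4.1301%
R_f = 4.68% − 0.79 × 4.1301% = 1.4172%
β_Norwood = Cov / Var(R_m) = 0.03974 / 0.03840 = 1.0349
E(R_Norwood) = R_f + β × MRP = 1.4172% + 1.0349 × 4.1301% = 5.69%

5.69%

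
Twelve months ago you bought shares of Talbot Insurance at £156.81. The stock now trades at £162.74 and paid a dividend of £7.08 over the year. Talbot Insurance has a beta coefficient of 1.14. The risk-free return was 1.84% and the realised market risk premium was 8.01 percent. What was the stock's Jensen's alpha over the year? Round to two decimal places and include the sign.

-2.67%

Realised HPR = (P1 + D1 − P0) / P0 = (162.74 + 7.08 − 156.81) / 156.81 = 13.01 / 156.81 = 8.2967%
CAPM required = R_f + β·MRP = 1.84% + 1.14 × 8.01% = 10.9714%
α = realised − required = 8.2967% − 10.9714% = -2.67%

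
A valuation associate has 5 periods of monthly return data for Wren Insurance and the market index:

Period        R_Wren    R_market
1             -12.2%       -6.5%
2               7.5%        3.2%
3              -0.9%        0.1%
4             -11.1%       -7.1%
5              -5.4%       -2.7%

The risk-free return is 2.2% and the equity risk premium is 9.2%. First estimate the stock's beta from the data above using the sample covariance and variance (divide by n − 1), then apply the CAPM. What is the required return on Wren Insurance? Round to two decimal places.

18.96%

Mean R_i = (-12.2 + 7.5 − 0.9 − 11.1 − 5.4) / 5 = -4.4200%
Mean R_m = (-6.5 + 3.2 + 0.1 − 7.1 − 2.7) / 5 = -2.6000%
Σ(R_i − R̄_i)(R_m − R̄_m) = 139.1400  ⇒  Cov = 139.1400 / 4 = 34.7850
Σ(R_m − R̄_m)² = 76.4000  ⇒  Var(R_m) = 76.4000 / 4 = 19.1000
β = Cov / Var(R_m) = 34.7850 / 19.1000 = 1.8212
E(R) = R_f + β × MRP = 2.2% + 1.8212 × 9.2% = 18.96%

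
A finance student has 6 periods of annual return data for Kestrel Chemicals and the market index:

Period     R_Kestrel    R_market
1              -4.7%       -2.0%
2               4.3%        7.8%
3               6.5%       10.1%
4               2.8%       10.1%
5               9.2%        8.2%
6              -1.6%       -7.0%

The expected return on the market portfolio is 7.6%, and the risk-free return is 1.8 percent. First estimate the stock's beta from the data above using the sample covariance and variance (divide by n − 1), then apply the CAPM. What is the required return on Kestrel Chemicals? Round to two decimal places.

5.09%

Mean R_i = (-4.7 + 4.3 + 6.5 + 2.8 + 9.2 − 1.6) / 6 = 2.7500%
Mean R_m = (-2.0 + 7.8 + 10.1 + 10.1 + 8.2 − 7.0) / 6 = 4.5333%
Σ(R_i − R̄_i)(R_m − R̄_m) = 148.7100  ⇒  Cov = 148.7100 / 5 = 29.7420
Σ(R_m − R̄_m)² = 261.7933  ⇒  Var(R_m) = 261.7933 / 5 = 52.3587
β = Cov / Var(R_m) = 29.7420 / 52.3587 = 0.5680
MRP = 7.6% − 1.8% = 5.80%
E(R) = R_f + β × MRP = 1.8% + 0.5680 × 5.8% = 5.09%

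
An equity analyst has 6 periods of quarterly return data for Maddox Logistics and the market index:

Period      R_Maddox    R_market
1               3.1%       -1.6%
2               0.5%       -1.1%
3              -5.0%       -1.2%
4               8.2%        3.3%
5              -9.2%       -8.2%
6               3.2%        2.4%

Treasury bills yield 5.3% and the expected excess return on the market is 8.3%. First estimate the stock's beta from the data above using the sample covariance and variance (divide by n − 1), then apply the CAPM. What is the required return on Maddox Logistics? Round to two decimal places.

16.55%

Mean R_i = (3.1 + 0.5 − 5.0 + 8.2 − 9.2 + 3.2) / 6 = 0.1333%
Mean R_m = (-1.6 − 1.1 − 1.2 + 3.3 − 8.2 + 2.4) / 6 = -1.0667%
Σ(R_i − R̄_i)(R_m − R̄_m) = 111.5233  ⇒  Cov = 111.5233 / 5 = 22.3047
Σ(R_m − R̄_m)² = 82.2733  ⇒  Var(R_m) = 82.2733 / 5 = 16.4547
β = Cov / Var(R_m) = 22.3047 / 16.4547 = 1.3555
E(R) = R_f + β × MRP = 5.3% + 1.3555 × 8.3% = 16.55%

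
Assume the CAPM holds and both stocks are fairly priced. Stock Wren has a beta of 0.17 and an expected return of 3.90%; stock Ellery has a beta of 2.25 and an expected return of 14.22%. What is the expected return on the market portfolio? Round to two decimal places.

8.02%

Both satisfy E(R) = R_f + β·MRP, so the slope of the SML is
MRP = (14.22% − 3.90%) / (2.25 − 0.17) = 10.32% / 2.08 = 4.9615%
R_f = E(R_Wren) − β_Wren·MRP = 3.90% − 0.17 × 4.9615% = 3.0565%
E(R_m) = R_f + MRP = 3.0565% + 4.9615% = 8.02%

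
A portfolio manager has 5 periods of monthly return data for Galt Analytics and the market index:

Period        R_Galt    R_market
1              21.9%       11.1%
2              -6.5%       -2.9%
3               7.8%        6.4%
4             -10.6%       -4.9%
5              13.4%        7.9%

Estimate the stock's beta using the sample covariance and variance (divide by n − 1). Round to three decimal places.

Mean R_i = (21.9 − 6.5 + 7.8 − 10.6 + 13.4) / 5 = 5.2000%
Mean R_m = (11.1 − 2.9 + 6.4 − 4.9 + 7.9) / 5 = 3.5200%
Σ(R_i − R̄_i)(R_m − R̄_m) = 378.1400  ⇒  Cov = 378.1400 / 4 = 94.5350
Σ(R_m − R̄_m)² = 197.0480  ⇒  Var(R_m) = 197.0480 / 4 = 49.2620
β = Cov / Var(R_m) = 94.5350 / 49.2620 = 1.9190

1.919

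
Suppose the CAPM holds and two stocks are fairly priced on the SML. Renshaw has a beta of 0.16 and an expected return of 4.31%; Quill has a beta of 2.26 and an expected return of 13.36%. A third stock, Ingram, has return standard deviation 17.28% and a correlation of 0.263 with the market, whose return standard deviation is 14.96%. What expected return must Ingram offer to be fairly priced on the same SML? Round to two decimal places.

MRP = (13.36% − 4.31%) / (2.26 − 0.16) = 4.3095%
R_f = 4.31% − 0.16 × 4.3095% = 3.6205%
β_Ingram = ρ·σ_i/σ_m = 0.263 × 17.28 / 14.96 = 0.3038
E(R_Ingram) = R_f + β × MRP = 3.6205% + 0.3038 × 4.3095% = 4.93%

4.93%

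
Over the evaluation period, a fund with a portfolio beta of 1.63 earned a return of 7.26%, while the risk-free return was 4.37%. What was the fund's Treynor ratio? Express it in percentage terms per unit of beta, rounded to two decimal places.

1.77%

Treynor = (R_P − R_f) / β_P = (7.26% − 4.37%) / 1.6300 = 2.89% / 1.6300 = 1.77%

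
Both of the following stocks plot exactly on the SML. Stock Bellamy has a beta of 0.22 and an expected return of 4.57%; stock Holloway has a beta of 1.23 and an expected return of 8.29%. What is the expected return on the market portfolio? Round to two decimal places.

7.44%

Both satisfy E(R) = R_f + β·MRP, so the slope of the SML is
MRP = (8.29% − 4.57%) / (1.23 − 0.22) = 3.72% / 1.01 = 3.6832%
R_f = E(R_Bellamy) − β_Bellamy·MRP = 4.57% − 0.22 × 3.6832% = 3.7597%
E(R_m) = R_f + MRP = 3.7597% + 3.6832% = 7.44%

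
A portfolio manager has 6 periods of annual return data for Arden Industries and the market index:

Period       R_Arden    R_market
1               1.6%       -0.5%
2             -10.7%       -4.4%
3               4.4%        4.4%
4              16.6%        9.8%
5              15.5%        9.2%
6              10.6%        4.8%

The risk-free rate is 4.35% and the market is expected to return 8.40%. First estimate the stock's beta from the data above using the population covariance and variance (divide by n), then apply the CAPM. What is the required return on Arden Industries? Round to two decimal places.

11.65%

Mean R_i = (1.6 − 10.7 + 4.4 + 16.6 + 15.5 + 10.6) / 6 = 6.3333%
Mean R_m = (-0.5 − 4.4 + 4.4 + 9.8 + 9.2 + 4.8) / 6 = 3.8833%
Σ(R_i − R̄_i)(R_m − R̄_m) = 274.2333  ⇒  Cov = 274.2333 / 6 = 45.7056
Σ(R_m − R̄_m)² = 152.2083  ⇒  Var(R_m) = 152.2083 / 6 = 25.3681
β = Cov / Var(R_m) = 45.7056 / 25.3681 = 1.8017
MRP = 8.40% − 4.35% = 4.05%
E(R) = R_f + β × MRP = 4.35% + 1.8017 × 4.05% = 11.65%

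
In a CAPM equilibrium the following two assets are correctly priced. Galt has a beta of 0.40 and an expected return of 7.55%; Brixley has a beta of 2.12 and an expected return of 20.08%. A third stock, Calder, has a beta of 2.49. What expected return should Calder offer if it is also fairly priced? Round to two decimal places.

MRP (SML slope) = (20.08% − 7.55%) / (2.12 − 0.40) = 12.53% / 1.72 = 7.2849%
R_f (intercept) = 7.55% − 0.40 × 7.2849% = 4.6360%
E(R_Calder) = R_f + β × MRP = 4.6360% + 2.49 × 7.2849% = 22.78%

22.78%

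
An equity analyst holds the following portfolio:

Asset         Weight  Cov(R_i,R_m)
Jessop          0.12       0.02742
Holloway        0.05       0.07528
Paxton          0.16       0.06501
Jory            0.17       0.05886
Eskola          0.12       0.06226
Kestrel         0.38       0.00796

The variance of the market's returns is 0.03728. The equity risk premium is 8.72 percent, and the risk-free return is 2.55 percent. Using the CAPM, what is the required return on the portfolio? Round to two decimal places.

11.43%

β_Jessop = 0.02742 / 0.03728 = 0.7355
β_Holloway = 0.07528 / 0.03728 = 2.0193
β_Paxton = 0.06501 / 0.03728 = 1.7438
β_Jory = 0.05886 / 0.03728 = 1.5789
β_Eskola = 0.06226 / 0.03728 = 1.6701
β_Kestrel = 0.00796 / 0.03728 = 0.2135
β_P = Σ w_i β_i = 0.12×0.7355 + 0.05×2.0193 + 0.16×1.7438 + 0.17×1.5789 + 0.12×1.6701 + 0.38×0.2135 = 1.0182
E(R_P) = R_f + β_P × MRP = 2.55% + 1.0182 × 8.72% = 11.43%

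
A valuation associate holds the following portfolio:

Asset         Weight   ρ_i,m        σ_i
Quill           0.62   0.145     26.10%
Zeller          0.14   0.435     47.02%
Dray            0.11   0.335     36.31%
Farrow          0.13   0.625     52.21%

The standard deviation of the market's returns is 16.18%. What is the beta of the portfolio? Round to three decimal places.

0.667

β_Quill = 0.145 × 26.10% / 16.18% = 0.2339
β_Zeller = 0.435 × 47.02% / 16.18% = 1.2641
β_Dray = 0.335 × 36.31% / 16.18% = 0.7518
β_Farrow = 0.625 × 52.21% / 16.18% = 2.0168
β_P = Σ w_i β_i = 0.62×0.2339 + 0.14×1.2641 + 0.11×0.7518 + 0.13×2.0168 = 0.6669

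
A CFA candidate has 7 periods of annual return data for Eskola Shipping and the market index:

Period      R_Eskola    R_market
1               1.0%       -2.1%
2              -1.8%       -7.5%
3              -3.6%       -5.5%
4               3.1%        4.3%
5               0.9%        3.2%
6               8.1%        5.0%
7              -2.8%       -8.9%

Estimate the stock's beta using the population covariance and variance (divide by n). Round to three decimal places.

Mean R_i = (1.0 − 1.8 − 3.6 + 3.1 + 0.9 + 8.1 − 2.8) / 7 = 0.7000%
Mean R_m = (-2.1 − 7.5 − 5.5 + 4.3 + 3.2 + 5.0 − 8.9) / 7 = -1.6429%
Σ(R_i − R̄_i)(R_m − R̄_m) = 120.8800  ⇒  Cov = 120.8800 / 7 = 17.2686
Σ(R_m − R̄_m)² = 204.9571  ⇒  Var(R_m) = 204.9571 / 7 = 29.2796
β = Cov / Var(R_m) = 17.2686 / 29.2796 = 0.5898

0.590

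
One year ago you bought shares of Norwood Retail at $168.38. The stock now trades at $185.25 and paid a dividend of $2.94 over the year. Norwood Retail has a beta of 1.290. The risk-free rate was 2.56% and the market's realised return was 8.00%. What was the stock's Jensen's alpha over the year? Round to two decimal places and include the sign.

Realised HPR = (P1 + D1 − P0) / P0 = (185.25 + 2.94 − 168.38) / 168.38 = 19.81 / 168.38 = 11.7651%
MRP = 8.00% − 2.56% = 5.44%
CAPM required = R_f + β·MRP = 2.56% + 1.290 × 5.44% = 9.57760%
α = realised − required = 11.7651% − 9.57760% = +2.19%

+2.19%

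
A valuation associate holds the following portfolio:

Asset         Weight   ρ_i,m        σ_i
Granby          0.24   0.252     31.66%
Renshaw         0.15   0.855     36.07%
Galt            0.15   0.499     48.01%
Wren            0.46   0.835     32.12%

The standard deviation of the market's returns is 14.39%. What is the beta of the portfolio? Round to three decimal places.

β_Granby = 0.252 × 31.66% / 14.39% = 0.5544
β_Renshaw = 0.855 × 36.07% / 14.39% = 2.1431
β_Galt = 0.499 × 48.01% / 14.39% = 1.6648
β_Wren = 0.835 × 32.12% / 14.39% = 1.8638
β_P = Σ w_i β_i = 0.24×0.5544 + 0.15×2.1431 + 0.15×1.6648 + 0.46×1.8638 = 1.5616

1.562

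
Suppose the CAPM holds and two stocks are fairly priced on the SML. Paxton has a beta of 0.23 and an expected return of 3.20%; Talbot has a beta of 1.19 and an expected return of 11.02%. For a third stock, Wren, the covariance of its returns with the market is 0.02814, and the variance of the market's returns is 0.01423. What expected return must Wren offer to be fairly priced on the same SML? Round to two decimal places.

17.43%

MRP = (11.02% − 3.20%) / (1.19 − 0.23) = 8.1458%
R_f = 3.20% − 0.23 × 8.1458% = 1.3265%
β_Wren = Cov / Var(R_m) = 0.02814 / 0.01423 = 1.9775
E(R_Wren) = R_f + β × MRP = 1.3265% + 1.9775 × 8.1458% = 17.43%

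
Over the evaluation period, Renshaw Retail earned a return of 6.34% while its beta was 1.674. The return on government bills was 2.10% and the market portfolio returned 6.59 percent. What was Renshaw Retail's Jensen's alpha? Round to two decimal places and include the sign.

Market excess return = 6.59% − 2.10% = 4.49%
CAPM benchmark = R_f + β(R_m − R_f) = 2.10% + 1.674 × 4.49% = 9.61626%
α = actual − benchmark = 6.34% − 9.61626% = -3.28%

-3.28%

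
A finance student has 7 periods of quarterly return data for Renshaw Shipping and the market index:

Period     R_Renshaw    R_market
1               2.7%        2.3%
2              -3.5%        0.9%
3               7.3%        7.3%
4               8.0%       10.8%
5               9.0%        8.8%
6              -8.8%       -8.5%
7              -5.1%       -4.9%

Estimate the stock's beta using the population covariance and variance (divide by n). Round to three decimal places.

Mean R_i = (2.7 − 3.5 + 7.3 + 8.0 + 9.0 − 8.8 − 5.1) / 7 = 1.3714%
Mean R_m = (2.3 + 0.9 + 7.3 + 10.8 + 8.8 − 8.5 − 4.9) / 7 = 2.3857%
Σ(R_i − R̄_i)(R_m − R̄_m) = 298.8371  ⇒  Cov = 298.8371 / 7 = 42.6910
Σ(R_m − R̄_m)² = 309.8886  ⇒  Var(R_m) = 309.8886 / 7 = 44.2698
β = Cov / Var(R_m) = 42.6910 / 44.2698 = 0.9643

0.964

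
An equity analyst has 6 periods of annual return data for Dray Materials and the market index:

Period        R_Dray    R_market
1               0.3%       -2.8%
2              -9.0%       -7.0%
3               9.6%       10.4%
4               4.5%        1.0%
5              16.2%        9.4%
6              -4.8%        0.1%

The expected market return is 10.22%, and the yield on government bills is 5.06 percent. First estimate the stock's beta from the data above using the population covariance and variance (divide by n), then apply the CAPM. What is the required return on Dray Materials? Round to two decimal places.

Mean R_i = (0.3 − 9.0 + 9.6 + 4.5 + 16.2 − 4.8) / 6 = 2.8000%
Mean R_m = (-2.8 − 7.0 + 10.4 + 1.0 + 9.4 + 0.1) / 6 = 1.8500%
Σ(R_i − R̄_i)(R_m − R̄_m) = 287.2200  ⇒  Cov = 287.2200 / 6 = 47.8700
Σ(R_m − R̄_m)² = 233.8350  ⇒  Var(R_m) = 233.8350 / 6 = 38.9725
β = Cov / Var(R_m) = 47.8700 / 38.9725 = 1.2283
MRP = 10.22% − 5.06% = 5.16%
E(R) = R_f + β × MRP = 5.06% + 1.2283 × 5.16% = 11.40%

11.40%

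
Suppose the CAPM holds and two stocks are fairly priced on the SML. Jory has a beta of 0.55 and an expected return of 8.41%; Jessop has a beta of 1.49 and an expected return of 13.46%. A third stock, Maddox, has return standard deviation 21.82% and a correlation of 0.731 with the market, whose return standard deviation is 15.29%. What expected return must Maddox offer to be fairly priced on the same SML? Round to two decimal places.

11.06%

MRP = (13.46% − 8.41%) / (1.49 − 0.55) = 5.3723%
R_f = 8.41% − 0.55 × 5.3723% = 5.4552%
β_Maddox = ρ·σ_i/σ_m = 0.731 × 21.82 / 15.29 = 1.0432
E(R_Maddox) = R_f + β × MRP = 5.4552% + 1.0432 × 5.3723% = 11.06%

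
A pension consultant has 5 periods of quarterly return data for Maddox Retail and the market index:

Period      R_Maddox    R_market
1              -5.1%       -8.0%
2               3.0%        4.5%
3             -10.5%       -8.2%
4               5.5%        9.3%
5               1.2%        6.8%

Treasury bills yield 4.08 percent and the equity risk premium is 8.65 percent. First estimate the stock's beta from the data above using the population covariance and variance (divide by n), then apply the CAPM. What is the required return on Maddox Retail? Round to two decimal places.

Mean R_i = (-5.1 + 3.0 − 10.5 + 5.5 + 1.2) / 5 = -1.1800%
Mean R_m = (-8.0 + 4.5 − 8.2 + 9.3 + 6.8) / 5 = 0.8800%
Σ(R_i − R̄_i)(R_m − R̄_m) = 204.9020  ⇒  Cov = 204.9020 / 5 = 40.9804
Σ(R_m − R̄_m)² = 280.3480  ⇒  Var(R_m) = 280.3480 / 5 = 56.0696
β = Cov / Var(R_m) = 40.9804 / 56.0696 = 0.7309
E(R) = R_f + β × MRP = 4.08% + 0.7309 × 8.65% = 10.40%

10.40%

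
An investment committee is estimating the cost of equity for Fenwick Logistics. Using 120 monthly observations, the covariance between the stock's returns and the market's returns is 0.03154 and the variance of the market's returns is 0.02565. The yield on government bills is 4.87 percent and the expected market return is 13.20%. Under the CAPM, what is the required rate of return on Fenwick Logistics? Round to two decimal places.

15.11%

β = Cov(R_i, R_m) / Var(R_m) = 0.03154 / 0.02565 = 1.2296
MRP = 13.20% − 4.87% = 8.33%
E(R) = R_f + β × MRP = 4.87% + 1.2296 × 8.33% = 15.11%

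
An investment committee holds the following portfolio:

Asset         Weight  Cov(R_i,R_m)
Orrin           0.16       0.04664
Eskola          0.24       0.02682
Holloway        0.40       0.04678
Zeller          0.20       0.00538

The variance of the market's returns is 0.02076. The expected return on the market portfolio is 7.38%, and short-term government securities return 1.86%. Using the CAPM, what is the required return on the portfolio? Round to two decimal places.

10.82%

β_Orrin = 0.04664 / 0.02076 = 2.2466
β_Eskola = 0.02682 / 0.02076 = 1.2919
β_Holloway = 0.04678 / 0.02076 = 2.2534
β_Zeller = 0.00538 / 0.02076 = 0.2592
β_P = Σ w_i β_i = 0.16×2.2466 + 0.24×1.2919 + 0.40×2.2534 + 0.20×0.2592 = 1.6227
MRP = 7.38% − 1.86% = 5.52%
E(R_P) = R_f + β_P × MRP = 1.86% + 1.6227 × 5.52% = 10.82%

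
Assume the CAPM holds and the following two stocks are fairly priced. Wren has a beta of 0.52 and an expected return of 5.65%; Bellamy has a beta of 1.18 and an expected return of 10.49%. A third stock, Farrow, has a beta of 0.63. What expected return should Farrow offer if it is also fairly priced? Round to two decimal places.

MRP (SML slope) = (10.49% − 5.65%) / (1.18 − 0.52) = 4.84% / 0.66 = 7.3333%
R_f (intercept) = 5.65% − 0.52 × 7.3333% = 1.8367%
E(R_Farrow) = R_f + β × MRP = 1.8367% + 0.63 × 7.3333% = 6.46%

6.46%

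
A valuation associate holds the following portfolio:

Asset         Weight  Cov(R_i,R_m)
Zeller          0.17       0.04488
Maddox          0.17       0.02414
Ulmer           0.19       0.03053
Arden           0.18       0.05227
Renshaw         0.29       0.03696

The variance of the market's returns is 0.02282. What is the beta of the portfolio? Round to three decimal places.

1.650

β_Zeller = 0.04488 / 0.02282 = 1.9667
β_Maddox = 0.02414 / 0.02282 = 1.0578
β_Ulmer = 0.03053 / 0.02282 = 1.3379
β_Arden = 0.05227 / 0.02282 = 2.2905
β_Renshaw = 0.03696 / 0.02282 = 1.6196
β_P = Σ w_i β_i = 0.17×1.9667 + 0.17×1.0578 + 0.19×1.3379 + 0.18×2.2905 + 0.29×1.6196 = 1.6503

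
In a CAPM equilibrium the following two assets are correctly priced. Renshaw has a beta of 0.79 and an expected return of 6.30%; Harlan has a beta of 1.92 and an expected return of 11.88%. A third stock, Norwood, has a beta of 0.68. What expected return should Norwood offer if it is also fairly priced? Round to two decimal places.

MRP (SML slope) = (11.88% − 6.30%) / (1.92 − 0.79) = 5.58% / 1.13 = 4.9381%
R_f (intercept) = 6.30% − 0.79 × 4.9381% = 2.3989%
E(R_Norwood) = R_f + β × MRP = 2.3989% + 0.68 × 4.9381% = 5.76%

5.76%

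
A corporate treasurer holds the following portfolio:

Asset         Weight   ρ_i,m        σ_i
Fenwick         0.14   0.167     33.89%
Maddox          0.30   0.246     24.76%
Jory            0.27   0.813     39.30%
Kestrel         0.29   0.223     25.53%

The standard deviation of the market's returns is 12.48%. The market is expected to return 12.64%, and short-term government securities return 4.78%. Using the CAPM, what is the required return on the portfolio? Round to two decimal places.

β_Fenwick = 0.167 × 33.89% / 12.48% = 0.4535
β_Maddox = 0.246 × 24.76% / 12.48% = 0.4881
β_Jory = 0.813 × 39.30% / 12.48% = 2.5602
β_Kestrel = 0.223 × 25.53% / 12.48% = 0.4562
β_P = Σ w_i β_i = 0.14×0.4535 + 0.30×0.4881 + 0.27×2.5602 + 0.29×0.4562 = 1.0335
MRP = 12.64% − 4.78% = 7.86%
E(R_P) = R_f + β_P × MRP = 4.78% + 1.0335 × 7.86% = 12.90%

12.90%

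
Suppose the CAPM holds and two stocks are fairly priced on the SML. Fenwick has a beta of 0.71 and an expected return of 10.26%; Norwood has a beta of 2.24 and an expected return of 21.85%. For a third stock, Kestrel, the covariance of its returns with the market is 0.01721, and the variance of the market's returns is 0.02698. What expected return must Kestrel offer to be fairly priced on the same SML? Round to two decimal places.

9.71%

MRP = (21.85% − 10.26%) / (2.24 − 0.71) = 7.5752%
R_f = 10.26% − 0.71 × 7.5752% = 4.8816%
β_Kestrel = Cov / Var(R_m) = 0.01721 / 0.02698 = 0.6379
E(R_Kestrel) = R_f + β × MRP = 4.8816% + 0.6379 × 7.5752% = 9.71%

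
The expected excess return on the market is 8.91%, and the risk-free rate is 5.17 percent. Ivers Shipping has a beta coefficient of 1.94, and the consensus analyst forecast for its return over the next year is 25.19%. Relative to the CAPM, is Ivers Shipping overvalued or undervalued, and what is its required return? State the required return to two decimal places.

Required return = R_f + β·MRP = 5.17% + 1.94 × 8.91% = 22.46%
Forecast 25.19% > required 22.46% → the stock plots above the SML → undervalued.

Undervalued; required return 22.46%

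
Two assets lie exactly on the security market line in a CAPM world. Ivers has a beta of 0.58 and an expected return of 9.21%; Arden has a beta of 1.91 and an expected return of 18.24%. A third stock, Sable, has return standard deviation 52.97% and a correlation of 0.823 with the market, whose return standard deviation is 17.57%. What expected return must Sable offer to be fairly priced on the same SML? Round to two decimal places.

MRP = (18.24% − 9.21%) / (1.91 − 0.58) = 6.7895%
R_f = 9.21% − 0.58 × 6.7895% = 5.2721%
β_Sable = ρ·σ_i/σ_m = 0.823 × 52.97 / 17.57 = 2.4812
E(R_Sable) = R_f + β × MRP = 5.2721% + 2.4812 × 6.7895% = 22.12%

22.12%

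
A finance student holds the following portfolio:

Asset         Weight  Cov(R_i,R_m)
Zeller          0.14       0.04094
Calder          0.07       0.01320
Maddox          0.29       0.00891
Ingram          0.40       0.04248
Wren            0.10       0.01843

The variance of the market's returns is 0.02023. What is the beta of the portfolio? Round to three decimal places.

β_Zeller = 0.04094 / 0.02023 = 2.0237
β_Calder = 0.01320 / 0.02023 = 0.6525
β_Maddox = 0.00891 / 0.02023 = 0.4404
β_Ingram = 0.04248 / 0.02023 = 2.0999
β_Wren = 0.01843 / 0.02023 = 0.9110
β_P = Σ w_i β_i = 0.14×2.0237 + 0.07×0.6525 + 0.29×0.4404 + 0.40×2.0999 + 0.10×0.9110 = 1.3878

1.388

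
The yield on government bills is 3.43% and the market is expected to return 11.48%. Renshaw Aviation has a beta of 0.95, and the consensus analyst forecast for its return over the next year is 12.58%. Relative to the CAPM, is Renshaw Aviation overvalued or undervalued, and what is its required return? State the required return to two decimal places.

Undervalued; required return 11.08%

MRP = 11.48% − 3.43% = 8.05%
Required return = R_f + β·MRP = 3.43% + 0.95 × 8.05% = 11.08%
Forecast 12.58% > required 11.08% → the stock plots above the SML → undervalued.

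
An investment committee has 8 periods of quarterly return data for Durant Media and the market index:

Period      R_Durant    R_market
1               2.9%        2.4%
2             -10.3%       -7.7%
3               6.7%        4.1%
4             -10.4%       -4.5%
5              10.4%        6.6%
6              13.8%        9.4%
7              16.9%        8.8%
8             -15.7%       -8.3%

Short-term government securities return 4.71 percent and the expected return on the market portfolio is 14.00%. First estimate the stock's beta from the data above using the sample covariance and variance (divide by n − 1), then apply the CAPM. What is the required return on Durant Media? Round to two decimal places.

20.42%

Mean R_i = (2.9 − 10.3 + 6.7 − 10.4 + 10.4 + 13.8 + 16.9 − 15.7) / 8 = 1.7875%
Mean R_m = (2.4 − 7.7 + 4.1 − 4.5 + 6.6 + 9.4 + 8.8 − 8.3) / 8 = 1.3500%
Σ(R_i − R̄_i)(R_m − R̄_m) = 618.6250  ⇒  Cov = 618.6250 / 7 = 88.3750
Σ(R_m − R̄_m)² = 365.7800  ⇒  Var(R_m) = 365.7800 / 7 = 52.2543
β = Cov / Var(R_m) = 88.3750 / 52.2543 = 1.6912
MRP = 14.00% − 4.71% = 9.29%
E(R) = R_f + β × MRP = 4.71% + 1.6912 × 9.29% = 20.42%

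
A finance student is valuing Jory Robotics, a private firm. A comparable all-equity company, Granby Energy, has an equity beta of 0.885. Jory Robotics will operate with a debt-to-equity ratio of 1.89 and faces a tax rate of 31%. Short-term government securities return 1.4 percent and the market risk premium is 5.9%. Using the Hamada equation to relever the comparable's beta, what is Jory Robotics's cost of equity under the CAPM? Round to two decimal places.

β_L = β_U × [1 + (1 − t)(D/E)] = 0.885 × [1 + (1 − 0.31) × 1.89]
    = 0.885 × [1 + 0.69 × 1.89] = 0.885 × 2.3041 = 2.0391
E(R) = R_f + β_L × MRP = 1.4% + 2.0391 × 5.9% = 13.43%

13.43%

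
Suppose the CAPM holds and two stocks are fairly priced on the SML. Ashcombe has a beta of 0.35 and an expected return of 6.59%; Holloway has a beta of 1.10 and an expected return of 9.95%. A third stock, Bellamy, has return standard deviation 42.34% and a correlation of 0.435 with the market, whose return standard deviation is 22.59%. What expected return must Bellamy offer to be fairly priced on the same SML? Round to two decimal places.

MRP = (9.95% − 6.59%) / (1.10 − 0.35) = 4.4800%
R_f = 6.59% − 0.35 × 4.4800% = 5.0220%
β_Bellamy = ρ·σ_i/σ_m = 0.435 × 42.34 / 22.59 = 0.8153
E(R_Bellamy) = R_f + β × MRP = 5.0220% + 0.8153 × 4.4800% = 8.67%

8.67%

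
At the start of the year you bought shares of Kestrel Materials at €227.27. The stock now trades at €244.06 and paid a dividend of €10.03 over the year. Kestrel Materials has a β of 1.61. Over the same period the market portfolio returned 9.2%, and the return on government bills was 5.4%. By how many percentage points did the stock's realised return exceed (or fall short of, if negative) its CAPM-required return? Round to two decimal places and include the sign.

Realised HPR = (P1 + D1 − P0) / P0 = (244.06 + 10.03 − 227.27) / 227.27 = 26.82 / 227.27 = 11.8009%
MRP = 9.2% − 5.4% = 3.80%
CAPM required = R_f + β·MRP = 5.4% + 1.61 × 3.8% = 11.5180%
α = realised − required = 11.8009% − 11.5180% = +0.28%

+0.28%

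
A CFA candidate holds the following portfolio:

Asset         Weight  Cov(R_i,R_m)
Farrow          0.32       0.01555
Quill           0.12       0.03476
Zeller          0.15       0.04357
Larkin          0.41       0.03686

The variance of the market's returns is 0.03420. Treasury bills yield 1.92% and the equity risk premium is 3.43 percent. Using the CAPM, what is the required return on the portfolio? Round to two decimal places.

5.01%

β_Farrow = 0.01555 / 0.03420 = 0.4547
β_Quill = 0.03476 / 0.03420 = 1.0164
β_Zeller = 0.04357 / 0.03420 = 1.2740
β_Larkin = 0.03686 / 0.03420 = 1.0778
β_P = Σ w_i β_i = 0.32×0.4547 + 0.12×1.0164 + 0.15×1.2740 + 0.41×1.0778 = 0.9005
E(R_P) = R_f + β_P × MRP = 1.92% + 0.9005 × 3.43% = 5.01%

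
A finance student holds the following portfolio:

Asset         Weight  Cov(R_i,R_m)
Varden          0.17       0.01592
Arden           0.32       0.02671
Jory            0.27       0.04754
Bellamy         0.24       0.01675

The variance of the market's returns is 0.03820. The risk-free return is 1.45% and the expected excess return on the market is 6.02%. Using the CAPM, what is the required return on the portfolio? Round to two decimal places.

5.88%

β_Varden = 0.01592 / 0.03820 = 0.4168
β_Arden = 0.02671 / 0.03820 = 0.6992
β_Jory = 0.04754 / 0.03820 = 1.2445
β_Bellamy = 0.01675 / 0.03820 = 0.4385
β_P = Σ w_i β_i = 0.17×0.4168 + 0.32×0.6992 + 0.27×1.2445 + 0.24×0.4385 = 0.7359
E(R_P) = R_f + β_P × MRP = 1.45% + 0.7359 × 6.02% = 5.88%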